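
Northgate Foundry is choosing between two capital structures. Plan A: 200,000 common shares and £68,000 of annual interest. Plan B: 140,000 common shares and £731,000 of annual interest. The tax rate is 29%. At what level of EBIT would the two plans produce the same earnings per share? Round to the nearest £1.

Set EPS_A = EPS_B: (EBIT − £68,000)(1 − 0.29) ÷ 200,000 = (EBIT − £731,000)(1 − 0.29) ÷ 140,000.
The (1 − t) factor cancels: (EBIT − 68,000) × 140,000 = (EBIT − 731,000) × 200,000.
EBIT × (200,000 − 140,000) = 731,000 × 200,000 − 68,000 × 140,000 = 136,680,000,000, so EBIT = 136,680,000,000 ÷ 60,000 = 2,278,000.00.

£2,278,000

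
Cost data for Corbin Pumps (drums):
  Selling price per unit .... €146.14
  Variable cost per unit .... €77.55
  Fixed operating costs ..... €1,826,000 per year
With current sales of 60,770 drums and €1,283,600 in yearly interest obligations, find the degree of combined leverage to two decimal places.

3.94

Total contribution margin = 60,770 × €68.59 = €4,168,214.30.
Subtracting fixed costs: EBIT = €4,168,214.30 − €1,826,000 = €2,342,214.30. Interest = €1,283,600.00, so EBIT − I = €1,058,614.30.
DCL = contribution ÷ (EBIT − I) = €4,168,214.30 ÷ €1,058,614.30 = 3.9374.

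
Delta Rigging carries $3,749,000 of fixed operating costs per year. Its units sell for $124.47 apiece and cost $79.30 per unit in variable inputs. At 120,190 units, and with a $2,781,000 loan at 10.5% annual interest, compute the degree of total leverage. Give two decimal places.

3.91

Contribution at this volume is 120,190 × $45.17 = $5,428,982.30.
EBIT = $5,428,982.30 − $3,749,000 = $1,679,982.30. Interest = $292,005.00, so EBIT − I = $1,387,977.30.
Degree of total leverage = total CM / (EBIT − interest) = $5,428,982.30 / $1,387,977.30 = 3.9114.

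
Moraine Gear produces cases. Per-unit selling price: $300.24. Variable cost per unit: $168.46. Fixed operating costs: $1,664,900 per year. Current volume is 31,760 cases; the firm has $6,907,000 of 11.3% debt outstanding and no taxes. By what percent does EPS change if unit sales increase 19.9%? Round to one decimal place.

+47.9%

Contribution at this volume is 31,760 × $131.78 = $4,185,332.80.
Subtracting fixed costs: EBIT = $4,185,332.80 − $1,664,900 = $2,520,432.80.
Interest = $780,491.00, so EBIT − I = $1,739,941.80.
Degree of combined leverage = contribution ÷ (EBIT − I) = $4,185,332.80 ÷ $1,739,941.80 = 2.4054.
%ΔEPS = DCL × %ΔSales = 2.4054 × +19.9% = +47.9%.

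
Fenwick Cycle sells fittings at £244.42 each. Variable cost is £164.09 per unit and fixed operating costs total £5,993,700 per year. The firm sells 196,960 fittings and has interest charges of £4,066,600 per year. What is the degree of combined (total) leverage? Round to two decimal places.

2.75

Total contribution margin = 196,960 × £80.33 = £15,821,796.80.
Subtracting fixed costs: EBIT = £15,821,796.80 − £5,993,700 = £9,828,096.80. Interest = £4,066,600.00.
DOL = £15,821,796.80 ÷ £9,828,096.80 = 1.6099; DFL = £9,828,096.80 ÷ £5,761,496.80 = 1.7058.
Combined leverage = 1.6099 × 1.7058 = 2.7462.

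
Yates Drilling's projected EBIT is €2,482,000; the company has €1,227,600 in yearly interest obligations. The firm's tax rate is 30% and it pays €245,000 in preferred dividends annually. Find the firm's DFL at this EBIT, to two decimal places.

2.74

Interest = €1,227,600.00.
Preferred dividends grossed up pre-tax: €245,000 / (1 − 0.30) = €350,000.00.
DFL = EBIT ÷ [EBIT − I − D_p/(1−t)] = €2,482,000 ÷ [€2,482,000 − €1,227,600.00 − €350,000.00] = €2,482,000 ÷ €904,400.00 = 2.7444.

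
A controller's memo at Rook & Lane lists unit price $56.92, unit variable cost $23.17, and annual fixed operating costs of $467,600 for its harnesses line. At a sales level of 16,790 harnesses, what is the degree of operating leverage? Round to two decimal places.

At 16,790 units, contribution = 16,790 × $33.75 = $566,662.50.
Subtracting fixed costs: EBIT = $566,662.50 − $467,600 = $99,062.50.
DOL = contribution ÷ EBIT = $566,662.50 ÷ $99,062.50 = 5.7203.

5.72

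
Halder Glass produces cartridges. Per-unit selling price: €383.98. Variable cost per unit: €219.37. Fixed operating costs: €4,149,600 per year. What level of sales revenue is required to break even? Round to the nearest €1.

Contribution margin per unit = €383.98 − €219.37 = €164.61, a CM ratio of €164.61 ÷ €383.98 = 0.4287.
Break-even sales = FC ÷ CM ratio = €4,149,600 × €383.98 / €164.61 = €9,679,627.

€9,679,627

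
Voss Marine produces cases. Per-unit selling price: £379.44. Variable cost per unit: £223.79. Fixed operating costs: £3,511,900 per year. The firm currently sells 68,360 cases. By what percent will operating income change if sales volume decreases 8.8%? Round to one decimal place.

Total contribution margin = 68,360 × £155.65 = £10,640,234.00.
Subtracting fixed costs: EBIT = £10,640,234.00 − £3,511,900 = £7,128,334.00.
Degree of operating leverage = £10,640,234.00 / £7,128,334.00 = 1.4927.
Operating income changes by 1.4927 × -8.8% = -13.1%.

-13.1%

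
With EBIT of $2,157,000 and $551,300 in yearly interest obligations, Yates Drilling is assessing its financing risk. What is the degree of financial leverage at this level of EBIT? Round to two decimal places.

1.34

Annual interest charges come to $551,300.00.
DFL = EBIT ÷ (EBIT − I) = $2,157,000 ÷ ($2,157,000 − $551,300.00) = $2,157,000 ÷ $1,605,700.00 = 1.3433.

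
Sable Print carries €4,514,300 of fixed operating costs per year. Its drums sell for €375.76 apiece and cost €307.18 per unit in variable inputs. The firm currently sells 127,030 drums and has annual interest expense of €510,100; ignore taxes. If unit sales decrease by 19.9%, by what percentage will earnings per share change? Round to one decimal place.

-47.0%

Total contribution margin = 127,030 × €68.58 = €8,711,717.40.
Subtracting fixed costs: EBIT = €8,711,717.40 − €4,514,300 = €4,197,417.40.
Interest = €510,100.00, so EBIT − I = €3,687,317.40.
Degree of combined leverage = contribution ÷ (EBIT − I) = €8,711,717.40 ÷ €3,687,317.40 = 2.3626.
%ΔEPS = DCL × %ΔSales = 2.3626 × -19.9% = -47.0%.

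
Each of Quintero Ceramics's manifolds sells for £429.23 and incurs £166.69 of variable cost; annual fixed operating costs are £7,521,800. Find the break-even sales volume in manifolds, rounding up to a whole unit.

28,651 manifolds

Unit CM = price − variable cost = £429.23 − £166.69 = £262.54.
Units to break even: £7,521,800 ÷ £262.54 = 28,650.11, rounded up to 28,651.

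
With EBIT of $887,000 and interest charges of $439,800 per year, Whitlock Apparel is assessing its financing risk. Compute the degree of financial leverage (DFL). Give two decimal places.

Annual interest charges come to $439,800.00.
DFL = EBIT ÷ (EBIT − I) = $887,000 ÷ ($887,000 − $439,800.00) = $887,000 ÷ $447,200.00 = 1.9835.

1.98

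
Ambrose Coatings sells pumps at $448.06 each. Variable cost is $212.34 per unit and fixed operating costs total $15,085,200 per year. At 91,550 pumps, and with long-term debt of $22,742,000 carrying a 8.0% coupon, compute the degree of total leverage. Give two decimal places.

At 91,550 units, contribution = 91,550 × $235.72 = $21,580,166.00.
Operating income = contribution − fixed costs = $21,580,166.00 − $15,085,200 = $6,494,966.00. Interest = $1,819,360.00.
DOL = $21,580,166.00 ÷ $6,494,966.00 = 3.3226; DFL = $6,494,966.00 ÷ $4,675,606.00 = 1.3891.
DCL = DOL × DFL = 3.3226 × 1.3891 = 4.6154.

4.62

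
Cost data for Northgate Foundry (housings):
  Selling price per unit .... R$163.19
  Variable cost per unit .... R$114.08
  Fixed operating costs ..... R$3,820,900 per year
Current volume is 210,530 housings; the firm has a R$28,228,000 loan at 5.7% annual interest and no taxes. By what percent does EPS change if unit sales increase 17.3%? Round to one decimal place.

Contribution at this volume is 210,530 × R$49.11 = R$10,339,128.30.
EBIT = R$10,339,128.30 − R$3,820,900 = R$6,518,228.30.
After interest of R$1,608,996.00, pre-tax earnings = R$4,909,232.30.
DCL = total CM / (EBIT − I) = R$10,339,128.30 / R$4,909,232.30 = 2.1061.
EPS therefore changes by 2.1061 × (+17.3%) = +36.4%.

+36.4%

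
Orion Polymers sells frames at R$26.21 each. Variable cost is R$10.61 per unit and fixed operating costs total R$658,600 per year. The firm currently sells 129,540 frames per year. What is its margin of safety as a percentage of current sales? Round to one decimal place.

67.4%

Contribution margin per unit = R$26.21 − R$10.61 = R$15.60. Break-even units = R$658,600 ÷ R$15.60 = 42,217.95; break-even revenue = 42,217.95 × R$26.21 = R$1,106,532.44.
Actual sales revenue = 129,540 × R$26.21 = R$3,395,243.40.
Margin of safety = (R$3,395,243.40 − R$1,106,532.44) ÷ R$3,395,243.40 = 67.4%.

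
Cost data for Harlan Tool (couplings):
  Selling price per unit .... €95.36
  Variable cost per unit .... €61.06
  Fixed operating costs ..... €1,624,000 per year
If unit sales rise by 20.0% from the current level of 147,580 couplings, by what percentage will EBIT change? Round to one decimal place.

+29.4%

At 147,580 units, contribution = 147,580 × €34.30 = €5,061,994.00.
EBIT = €5,061,994.00 − €1,624,000 = €3,437,994.00.
DOL = contribution ÷ EBIT = €5,061,994.00 ÷ €3,437,994.00 = 1.4724.
So EBIT moves 1.4724 × (+20.0%) = +29.4%.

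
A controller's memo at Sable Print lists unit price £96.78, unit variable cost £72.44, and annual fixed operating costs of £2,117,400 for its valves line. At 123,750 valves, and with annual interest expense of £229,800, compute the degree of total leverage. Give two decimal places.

Contribution at this volume is 123,750 × £24.34 = £3,012,075.00.
EBIT = £3,012,075.00 − £2,117,400 = £894,675.00. Interest = £229,800.00, so EBIT − I = £664,875.00.
Degree of total leverage = total CM / (EBIT − interest) = £3,012,075.00 / £664,875.00 = 4.5303.

4.53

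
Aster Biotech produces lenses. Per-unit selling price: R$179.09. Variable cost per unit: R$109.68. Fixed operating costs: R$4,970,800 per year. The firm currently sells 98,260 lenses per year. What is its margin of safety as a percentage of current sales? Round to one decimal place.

27.1%

Each unit contributes R$179.09 − R$109.68 = R$69.41. Break-even units = R$4,970,800 ÷ R$69.41 = 71,615.04; break-even revenue = 71,615.04 × R$179.09 = R$12,825,537.70.
Current sales = 98,260 × R$179.09 = R$17,597,383.40.
Margin of safety = (R$17,597,383.40 − R$12,825,537.70) ÷ R$17,597,383.40 = 27.1%.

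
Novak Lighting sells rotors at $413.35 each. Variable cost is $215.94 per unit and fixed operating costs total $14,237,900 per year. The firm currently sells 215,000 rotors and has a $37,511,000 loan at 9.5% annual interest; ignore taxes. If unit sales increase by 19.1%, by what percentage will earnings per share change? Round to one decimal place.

+32.9%

Contribution at this volume is 215,000 × $197.41 = $42,443,150.00.
EBIT = $42,443,150.00 − $14,237,900 = $28,205,250.00.
Interest = $3,563,545.00, so EBIT − I = $24,641,705.00.
Degree of combined leverage = contribution ÷ (EBIT − I) = $42,443,150.00 ÷ $24,641,705.00 = 1.7224.
%ΔEPS = DCL × %ΔSales = 1.7224 × +19.1% = +32.9%.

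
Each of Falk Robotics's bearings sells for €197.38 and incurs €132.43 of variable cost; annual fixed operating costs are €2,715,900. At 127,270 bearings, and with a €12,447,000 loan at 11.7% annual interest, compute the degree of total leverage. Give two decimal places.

At 127,270 units, contribution = 127,270 × €64.95 = €8,266,186.50.
EBIT = €8,266,186.50 − €2,715,900 = €5,550,286.50. Interest = €1,456,299.00.
DOL = €8,266,186.50 ÷ €5,550,286.50 = 1.4893; DFL = €5,550,286.50 ÷ €4,093,987.50 = 1.3557.
Combined leverage = 1.4893 × 1.3557 = 2.0190.

2.02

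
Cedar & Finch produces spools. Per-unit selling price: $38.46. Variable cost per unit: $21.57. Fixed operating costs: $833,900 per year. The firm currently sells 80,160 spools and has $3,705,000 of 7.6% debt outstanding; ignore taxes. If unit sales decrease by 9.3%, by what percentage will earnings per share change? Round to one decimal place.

Total contribution margin = 80,160 × $16.89 = $1,353,902.40.
Subtracting fixed costs: EBIT = $1,353,902.40 − $833,900 = $520,002.40.
Interest = $281,580.00, so EBIT − I = $238,422.40.
DCL = total CM / (EBIT − I) = $1,353,902.40 / $238,422.40 = 5.6786.
EPS therefore changes by 5.6786 × (-9.3%) = -52.8%.

-52.8%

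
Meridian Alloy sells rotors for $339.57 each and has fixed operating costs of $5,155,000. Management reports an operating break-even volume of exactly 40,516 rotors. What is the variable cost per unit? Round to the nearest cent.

At break-even, FC = Q × (P − VC), so P − VC = $5,155,000 ÷ 40,516 = $127.2337.
Variable cost per unit = $339.57 − $127.2337 = $212.34.

$212.34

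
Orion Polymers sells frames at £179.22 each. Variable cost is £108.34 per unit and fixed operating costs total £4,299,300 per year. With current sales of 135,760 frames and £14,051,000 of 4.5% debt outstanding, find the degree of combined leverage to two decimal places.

At 135,760 units, contribution = 135,760 × £70.88 = £9,622,668.80.
Subtracting fixed costs: EBIT = £9,622,668.80 − £4,299,300 = £5,323,368.80. Interest = £632,295.00, so EBIT − I = £4,691,073.80.
Degree of total leverage = total CM / (EBIT − interest) = £9,622,668.80 / £4,691,073.80 = 2.0513.

2.05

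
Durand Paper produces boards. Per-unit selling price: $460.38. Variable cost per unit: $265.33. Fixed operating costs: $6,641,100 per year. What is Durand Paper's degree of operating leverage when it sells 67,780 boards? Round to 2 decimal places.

2.01

At 67,780 units, contribution = 67,780 × $195.05 = $13,220,489.00.
Operating income = contribution − fixed costs = $13,220,489.00 − $6,641,100 = $6,579,389.00.
Degree of operating leverage = $13,220,489.00 / $6,579,389.00 = 2.0094.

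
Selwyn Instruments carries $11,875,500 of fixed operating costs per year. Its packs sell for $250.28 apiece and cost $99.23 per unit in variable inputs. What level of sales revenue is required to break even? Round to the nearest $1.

$19,676,929

Contribution margin per unit = $250.28 − $99.23 = $151.05, a CM ratio of $151.05 ÷ $250.28 = 0.6035.
Break-even sales = FC ÷ CM ratio = $11,875,500 × $250.28 / $151.05 = $19,676,929.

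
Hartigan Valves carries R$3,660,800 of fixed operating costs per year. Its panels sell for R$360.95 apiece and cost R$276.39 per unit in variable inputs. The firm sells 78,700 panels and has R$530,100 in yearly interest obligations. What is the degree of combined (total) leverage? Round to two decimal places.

Total contribution margin = 78,700 × R$84.56 = R$6,654,872.00.
Subtracting fixed costs: EBIT = R$6,654,872.00 − R$3,660,800 = R$2,994,072.00. Interest = R$530,100.00.
DOL = R$6,654,872.00 ÷ R$2,994,072.00 = 2.2227; DFL = R$2,994,072.00 ÷ R$2,463,972.00 = 1.2151.
Combined leverage = 2.2227 × 1.2151 = 2.7008.

2.70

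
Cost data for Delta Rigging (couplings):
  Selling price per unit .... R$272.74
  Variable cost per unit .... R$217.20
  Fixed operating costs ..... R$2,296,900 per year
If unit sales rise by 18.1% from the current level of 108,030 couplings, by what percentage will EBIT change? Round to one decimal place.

Contribution at this volume is 108,030 × R$55.54 = R$5,999,986.20.
EBIT = R$5,999,986.20 − R$2,296,900 = R$3,703,086.20.
DOL = contribution ÷ EBIT = R$5,999,986.20 ÷ R$3,703,086.20 = 1.6203.
So EBIT moves 1.6203 × (+18.1%) = +29.3%.

+29.3%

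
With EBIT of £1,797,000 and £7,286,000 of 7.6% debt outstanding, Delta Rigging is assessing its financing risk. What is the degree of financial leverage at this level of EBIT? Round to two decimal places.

Annual interest charges come to £553,736.00.
DFL = EBIT ÷ (EBIT − I) = £1,797,000 ÷ (£1,797,000 − £553,736.00) = £1,797,000 ÷ £1,243,264.00 = 1.4454.

1.45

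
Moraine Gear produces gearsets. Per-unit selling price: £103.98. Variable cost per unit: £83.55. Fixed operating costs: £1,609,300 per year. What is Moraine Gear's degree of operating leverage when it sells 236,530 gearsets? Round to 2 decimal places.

1.50

Contribution at this volume is 236,530 × £20.43 = £4,832,307.90.
Subtracting fixed costs: EBIT = £4,832,307.90 − £1,609,300 = £3,223,007.90.
DOL = contribution ÷ EBIT = £4,832,307.90 ÷ £3,223,007.90 = 1.4993.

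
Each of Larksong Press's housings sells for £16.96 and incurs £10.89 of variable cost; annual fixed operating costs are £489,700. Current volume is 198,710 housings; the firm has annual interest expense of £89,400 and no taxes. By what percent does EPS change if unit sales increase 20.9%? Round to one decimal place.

Total contribution margin = 198,710 × £6.07 = £1,206,169.70.
Subtracting fixed costs: EBIT = £1,206,169.70 − £489,700 = £716,469.70.
After interest of £89,400.00, pre-tax earnings = £627,069.70.
Degree of combined leverage = contribution ÷ (EBIT − I) = £1,206,169.70 ÷ £627,069.70 = 1.9235.
EPS therefore changes by 1.9235 × (+20.9%) = +40.2%.

+40.2%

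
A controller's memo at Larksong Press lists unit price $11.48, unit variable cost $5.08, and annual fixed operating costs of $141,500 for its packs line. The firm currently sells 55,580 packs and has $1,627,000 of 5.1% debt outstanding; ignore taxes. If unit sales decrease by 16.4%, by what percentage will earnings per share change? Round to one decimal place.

Total contribution margin = 55,580 × $6.40 = $355,712.00.
Subtracting fixed costs: EBIT = $355,712.00 − $141,500 = $214,212.00.
After interest of $82,977.00, pre-tax earnings = $131,235.00.
Degree of combined leverage = contribution ÷ (EBIT − I) = $355,712.00 ÷ $131,235.00 = 2.7105.
%ΔEPS = DCL × %ΔSales = 2.7105 × -16.4% = -44.5%.

-44.5%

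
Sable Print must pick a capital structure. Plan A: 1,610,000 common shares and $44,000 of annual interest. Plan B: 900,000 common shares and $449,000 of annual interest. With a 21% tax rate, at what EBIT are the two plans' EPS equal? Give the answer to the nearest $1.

$962,380

Set EPS_A = EPS_B: (EBIT − $44,000)(1 − 0.21) ÷ 1,610,000 = (EBIT − $449,000)(1 − 0.21) ÷ 900,000.
The (1 − t) factor cancels: (EBIT − 44,000) × 900,000 = (EBIT − 449,000) × 1,610,000.
EBIT × (1,610,000 − 900,000) = 449,000 × 1,610,000 − 44,000 × 900,000 = 683,290,000,000, so EBIT = 683,290,000,000 ÷ 710,000 = 962,380.28.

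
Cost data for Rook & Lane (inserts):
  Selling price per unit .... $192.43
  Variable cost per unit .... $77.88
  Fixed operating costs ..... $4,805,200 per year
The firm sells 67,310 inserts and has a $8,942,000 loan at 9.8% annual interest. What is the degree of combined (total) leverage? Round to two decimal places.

3.80

Contribution at this volume is 67,310 × $114.55 = $7,710,360.50.
EBIT = $7,710,360.50 − $4,805,200 = $2,905,160.50. Interest = $876,316.00.
DOL = $7,710,360.50 ÷ $2,905,160.50 = 2.6540; DFL = $2,905,160.50 ÷ $2,028,844.50 = 1.4319.
Combined leverage = 2.6540 × 1.4319 = 3.8003.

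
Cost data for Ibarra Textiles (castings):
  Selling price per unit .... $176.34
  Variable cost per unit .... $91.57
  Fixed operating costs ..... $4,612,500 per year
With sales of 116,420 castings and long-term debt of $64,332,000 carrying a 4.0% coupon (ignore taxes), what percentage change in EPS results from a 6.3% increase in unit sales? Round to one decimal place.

+23.2%

Total contribution margin = 116,420 × $84.77 = $9,868,923.40.
EBIT = $9,868,923.40 − $4,612,500 = $5,256,423.40.
After interest of $2,573,280.00, pre-tax earnings = $2,683,143.40.
DCL = total CM / (EBIT − I) = $9,868,923.40 / $2,683,143.40 = 3.6781.
%ΔEPS = DCL × %ΔSales = 3.6781 × +6.3% = +23.2%.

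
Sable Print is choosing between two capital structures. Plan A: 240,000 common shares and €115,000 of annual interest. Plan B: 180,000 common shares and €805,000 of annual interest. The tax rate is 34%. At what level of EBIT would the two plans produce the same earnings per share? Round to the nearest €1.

At indifference, (EBIT − 115,000)(1 − t)/240,000 = (EBIT − 805,000)(1 − t)/180,000.
The (1 − t) factor cancels: (EBIT − 115,000) × 180,000 = (EBIT − 805,000) × 240,000.
Solving, EBIT = (805,000·240,000 − 115,000·180,000) / (240,000 − 180,000) = 172,500,000,000 / 60,000 = 2,875,000.00.

€2,875,000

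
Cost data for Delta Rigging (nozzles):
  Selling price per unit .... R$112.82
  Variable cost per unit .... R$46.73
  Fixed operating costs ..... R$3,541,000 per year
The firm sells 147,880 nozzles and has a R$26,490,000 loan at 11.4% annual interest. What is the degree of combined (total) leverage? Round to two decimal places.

Total contribution margin = 147,880 × R$66.09 = R$9,773,389.20.
Subtracting fixed costs: EBIT = R$9,773,389.20 − R$3,541,000 = R$6,232,389.20. Interest = R$3,019,860.00, so EBIT − I = R$3,212,529.20.
DCL = contribution ÷ (EBIT − I) = R$9,773,389.20 ÷ R$3,212,529.20 = 3.0423.

3.04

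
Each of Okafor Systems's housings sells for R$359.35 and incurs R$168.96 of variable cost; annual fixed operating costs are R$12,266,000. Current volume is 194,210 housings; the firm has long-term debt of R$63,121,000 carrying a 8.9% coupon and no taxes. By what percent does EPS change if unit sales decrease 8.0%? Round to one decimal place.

Contribution at this volume is 194,210 × R$190.39 = R$36,975,641.90.
Subtracting fixed costs: EBIT = R$36,975,641.90 − R$12,266,000 = R$24,709,641.90.
After interest of R$5,617,769.00, pre-tax earnings = R$19,091,872.90.
Degree of combined leverage = contribution ÷ (EBIT − I) = R$36,975,641.90 ÷ R$19,091,872.90 = 1.9367.
%ΔEPS = DCL × %ΔSales = 1.9367 × -8.0% = -15.5%.

-15.5%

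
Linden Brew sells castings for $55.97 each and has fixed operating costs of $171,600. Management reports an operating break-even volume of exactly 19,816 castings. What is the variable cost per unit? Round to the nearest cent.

Contribution per unit must be FC / Q = $171,600 / 19,816 = $8.6597.
Variable cost per unit = $55.97 − $8.6597 = $47.31.

$47.31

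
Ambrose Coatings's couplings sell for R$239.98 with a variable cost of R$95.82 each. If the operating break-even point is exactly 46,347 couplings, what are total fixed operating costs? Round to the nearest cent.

Unit CM = price − variable cost = R$239.98 − R$95.82 = R$144.16.
Since BE = FC / CM, FC = 46,347 × R$144.16 = R$6,681,383.52.

R$6,681,383.52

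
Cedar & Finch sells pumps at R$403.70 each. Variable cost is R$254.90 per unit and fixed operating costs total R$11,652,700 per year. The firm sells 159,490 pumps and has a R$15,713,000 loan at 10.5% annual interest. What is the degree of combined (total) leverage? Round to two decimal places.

2.28

Contribution at this volume is 159,490 × R$148.80 = R$23,732,112.00.
Subtracting fixed costs: EBIT = R$23,732,112.00 − R$11,652,700 = R$12,079,412.00. Interest = R$1,649,865.00.
DOL = R$23,732,112.00 ÷ R$12,079,412.00 = 1.9647; DFL = R$12,079,412.00 ÷ R$10,429,547.00 = 1.1582.
DCL = DOL × DFL = 1.9647 × 1.1582 = 2.2755.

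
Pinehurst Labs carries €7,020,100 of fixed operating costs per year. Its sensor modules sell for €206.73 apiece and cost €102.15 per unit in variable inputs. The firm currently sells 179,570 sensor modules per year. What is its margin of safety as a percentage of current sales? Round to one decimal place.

62.6%

Each unit contributes €206.73 − €102.15 = €104.58. Break-even units = €7,020,100 ÷ €104.58 = 67,126.60; break-even revenue = 67,126.60 × €206.73 = €13,877,082.36.
Actual sales revenue = 179,570 × €206.73 = €37,122,506.10.
Margin of safety = (€37,122,506.10 − €13,877,082.36) ÷ €37,122,506.10 = 62.6%.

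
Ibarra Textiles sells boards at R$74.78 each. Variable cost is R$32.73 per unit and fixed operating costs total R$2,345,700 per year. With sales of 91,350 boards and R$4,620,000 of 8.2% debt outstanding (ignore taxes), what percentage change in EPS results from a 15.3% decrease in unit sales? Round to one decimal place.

Total contribution margin = 91,350 × R$42.05 = R$3,841,267.50.
Operating income = contribution − fixed costs = R$3,841,267.50 − R$2,345,700 = R$1,495,567.50.
Interest = R$378,840.00, so EBIT − I = R$1,116,727.50.
DCL = total CM / (EBIT − I) = R$3,841,267.50 / R$1,116,727.50 = 3.4398.
EPS therefore changes by 3.4398 × (-15.3%) = -52.6%.

-52.6%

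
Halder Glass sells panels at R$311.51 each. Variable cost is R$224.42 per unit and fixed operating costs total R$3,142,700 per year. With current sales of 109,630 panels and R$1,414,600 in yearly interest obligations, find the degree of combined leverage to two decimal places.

At 109,630 units, contribution = 109,630 × R$87.09 = R$9,547,676.70.
Subtracting fixed costs: EBIT = R$9,547,676.70 − R$3,142,700 = R$6,404,976.70. Interest = R$1,414,600.00, so EBIT − I = R$4,990,376.70.
Degree of total leverage = total CM / (EBIT − interest) = R$9,547,676.70 / R$4,990,376.70 = 1.9132.

1.91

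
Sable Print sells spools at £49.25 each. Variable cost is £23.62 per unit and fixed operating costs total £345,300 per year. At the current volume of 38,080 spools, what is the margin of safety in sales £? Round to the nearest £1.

£1,211,920

Each unit contributes £49.25 − £23.62 = £25.63. Break-even units = £345,300 ÷ £25.63 = 13,472.49; break-even revenue = 13,472.49 × £49.25 = £663,520.29.
Actual sales revenue = 38,080 × £49.25 = £1,875,440.00.
Margin of safety = £1,875,440.00 − £663,520.29 = £1,211,920.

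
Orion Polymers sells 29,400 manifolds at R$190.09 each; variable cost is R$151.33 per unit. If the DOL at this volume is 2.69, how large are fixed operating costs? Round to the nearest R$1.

R$715,922

Total contribution margin = 29,400 × R$38.76 = R$1,139,544.00.
Since DOL = CM ÷ EBIT, EBIT = R$1,139,544.00 ÷ 2.69 = R$423,622.30.
And FC = contribution − EBIT = R$1,139,544.00 − R$423,622.30 = R$715,922.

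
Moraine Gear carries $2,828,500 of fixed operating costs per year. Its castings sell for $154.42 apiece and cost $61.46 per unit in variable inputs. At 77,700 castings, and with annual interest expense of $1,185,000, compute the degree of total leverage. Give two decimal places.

Total contribution margin = 77,700 × $92.96 = $7,222,992.00.
Operating income = contribution − fixed costs = $7,222,992.00 − $2,828,500 = $4,394,492.00. Interest = $1,185,000.00, so EBIT − I = $3,209,492.00.
DCL = contribution ÷ (EBIT − I) = $7,222,992.00 ÷ $3,209,492.00 = 2.2505.

2.25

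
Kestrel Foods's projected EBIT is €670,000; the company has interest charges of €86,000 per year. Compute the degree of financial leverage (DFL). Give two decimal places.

Annual interest charges come to €86,000.00.
DFL = EBIT ÷ (EBIT − I) = €670,000 ÷ (€670,000 − €86,000.00) = €670,000 ÷ €584,000.00 = 1.1473.

1.15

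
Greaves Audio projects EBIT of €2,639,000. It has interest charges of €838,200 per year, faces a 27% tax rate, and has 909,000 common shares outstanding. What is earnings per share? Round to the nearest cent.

€1.45

Interest = €838,200.00, so EBT = €2,639,000 − €838,200.00 = €1,800,800.00.
Net income = €1,800,800.00 × (1 − 0.27) = €1,314,584.00.
EPS = €1,314,584.00 ÷ 909,000 = €1.45.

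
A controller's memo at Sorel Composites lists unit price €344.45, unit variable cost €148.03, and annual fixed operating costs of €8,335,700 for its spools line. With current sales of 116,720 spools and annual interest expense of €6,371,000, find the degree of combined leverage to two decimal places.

2.79

At 116,720 units, contribution = 116,720 × €196.42 = €22,926,142.40.
EBIT = €22,926,142.40 − €8,335,700 = €14,590,442.40. Interest = €6,371,000.00, so EBIT − I = €8,219,442.40.
DCL = contribution ÷ (EBIT − I) = €22,926,142.40 ÷ €8,219,442.40 = 2.7893.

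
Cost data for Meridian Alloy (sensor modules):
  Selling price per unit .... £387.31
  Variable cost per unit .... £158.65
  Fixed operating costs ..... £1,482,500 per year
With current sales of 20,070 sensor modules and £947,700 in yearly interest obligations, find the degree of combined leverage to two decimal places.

2.13

Contribution at this volume is 20,070 × £228.66 = £4,589,206.20.
EBIT = £4,589,206.20 − £1,482,500 = £3,106,706.20. Interest = £947,700.00, so EBIT − I = £2,159,006.20.
Degree of total leverage = total CM / (EBIT − interest) = £4,589,206.20 / £2,159,006.20 = 2.1256.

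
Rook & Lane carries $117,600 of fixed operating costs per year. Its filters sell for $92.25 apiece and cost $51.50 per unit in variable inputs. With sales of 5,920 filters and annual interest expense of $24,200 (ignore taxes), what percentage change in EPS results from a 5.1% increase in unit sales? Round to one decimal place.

+12.4%

Total contribution margin = 5,920 × $40.75 = $241,240.00.
EBIT = $241,240.00 − $117,600 = $123,640.00.
After interest of $24,200.00, pre-tax earnings = $99,440.00.
Degree of combined leverage = contribution ÷ (EBIT − I) = $241,240.00 ÷ $99,440.00 = 2.4260.
%ΔEPS = DCL × %ΔSales = 2.4260 × +5.1% = +12.4%.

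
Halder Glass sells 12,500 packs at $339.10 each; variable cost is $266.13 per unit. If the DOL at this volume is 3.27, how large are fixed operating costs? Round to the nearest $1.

Contribution at this volume is 12,500 × $72.97 = $912,125.00.
DOL = contribution / EBIT, so EBIT = $912,125.00 / 3.27 = $278,937.31.
Fixed costs = CM − EBIT = $912,125.00 − $278,937.31 = $633,188.

$633,188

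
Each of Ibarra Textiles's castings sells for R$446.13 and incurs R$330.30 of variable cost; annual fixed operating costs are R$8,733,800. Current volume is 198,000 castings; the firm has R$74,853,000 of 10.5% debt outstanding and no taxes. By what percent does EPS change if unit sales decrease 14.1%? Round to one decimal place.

-51.0%

Total contribution margin = 198,000 × R$115.83 = R$22,934,340.00.
EBIT = R$22,934,340.00 − R$8,733,800 = R$14,200,540.00.
After interest of R$7,859,565.00, pre-tax earnings = R$6,340,975.00.
DCL = total CM / (EBIT − I) = R$22,934,340.00 / R$6,340,975.00 = 3.6168.
EPS therefore changes by 3.6168 × (-14.1%) = -51.0%.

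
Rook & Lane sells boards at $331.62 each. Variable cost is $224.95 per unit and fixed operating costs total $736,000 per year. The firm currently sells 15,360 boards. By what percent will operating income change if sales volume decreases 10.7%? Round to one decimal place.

Contribution at this volume is 15,360 × $106.67 = $1,638,451.20.
EBIT = $1,638,451.20 − $736,000 = $902,451.20.
Degree of operating leverage = $1,638,451.20 / $902,451.20 = 1.8156.
%ΔEBIT = DOL × %ΔSales = 1.8156 × -10.7% = -19.4%.

-19.4%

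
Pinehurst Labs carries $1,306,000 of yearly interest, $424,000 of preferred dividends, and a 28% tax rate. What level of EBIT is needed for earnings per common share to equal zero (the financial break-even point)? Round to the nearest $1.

$1,894,889

Grossing the preferred dividend up to pre-tax terms: $424,000 / (1 − 0.28) = $588,888.89.
Financial break-even EBIT = interest + D_p ÷ (1 − t) = $1,306,000 + $588,888.89 = $1,894,888.89.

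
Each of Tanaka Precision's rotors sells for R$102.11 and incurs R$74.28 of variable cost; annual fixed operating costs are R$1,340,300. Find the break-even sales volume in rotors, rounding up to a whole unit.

Each unit contributes R$102.11 − R$74.28 = R$27.83.
Units to break even: R$1,340,300 ÷ R$27.83 = 48,160.26, rounded up to 48,161.

48,161 rotors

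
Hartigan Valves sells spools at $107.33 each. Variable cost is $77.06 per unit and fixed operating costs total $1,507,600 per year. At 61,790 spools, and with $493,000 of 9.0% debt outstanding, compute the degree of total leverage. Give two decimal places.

Contribution at this volume is 61,790 × $30.27 = $1,870,383.30.
EBIT = $1,870,383.30 − $1,507,600 = $362,783.30. Interest = $44,370.00.
DOL = $1,870,383.30 ÷ $362,783.30 = 5.1556; DFL = $362,783.30 ÷ $318,413.30 = 1.1393.
Combined leverage = 5.1556 × 1.1393 = 5.8738.

5.87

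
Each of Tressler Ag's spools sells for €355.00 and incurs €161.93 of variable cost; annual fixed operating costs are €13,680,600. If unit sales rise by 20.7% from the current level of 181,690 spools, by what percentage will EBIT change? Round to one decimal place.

+33.9%

Total contribution margin = 181,690 × €193.07 = €35,078,888.30.
Operating income = contribution − fixed costs = €35,078,888.30 − €13,680,600 = €21,398,288.30.
Degree of operating leverage = €35,078,888.30 / €21,398,288.30 = 1.6393.
%ΔEBIT = DOL × %ΔSales = 1.6393 × +20.7% = +33.9%.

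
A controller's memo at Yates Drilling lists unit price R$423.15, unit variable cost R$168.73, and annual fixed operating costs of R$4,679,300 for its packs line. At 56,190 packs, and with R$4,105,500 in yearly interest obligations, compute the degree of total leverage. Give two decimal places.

Contribution at this volume is 56,190 × R$254.42 = R$14,295,859.80.
EBIT = R$14,295,859.80 − R$4,679,300 = R$9,616,559.80. Interest = R$4,105,500.00, so EBIT − I = R$5,511,059.80.
DCL = contribution ÷ (EBIT − I) = R$14,295,859.80 ÷ R$5,511,059.80 = 2.5940.

2.59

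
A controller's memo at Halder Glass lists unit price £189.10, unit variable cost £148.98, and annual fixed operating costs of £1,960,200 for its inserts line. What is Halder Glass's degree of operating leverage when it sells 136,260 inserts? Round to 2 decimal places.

Contribution at this volume is 136,260 × £40.12 = £5,466,751.20.
Operating income = contribution − fixed costs = £5,466,751.20 − £1,960,200 = £3,506,551.20.
Degree of operating leverage = £5,466,751.20 / £3,506,551.20 = 1.5590.

1.56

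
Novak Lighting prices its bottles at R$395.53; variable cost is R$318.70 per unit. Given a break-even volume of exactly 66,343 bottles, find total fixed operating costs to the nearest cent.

R$5,097,132.69

Contribution margin per unit = R$395.53 − R$318.70 = R$76.83.
Since BE = FC / CM, FC = 66,343 × R$76.83 = R$5,097,132.69.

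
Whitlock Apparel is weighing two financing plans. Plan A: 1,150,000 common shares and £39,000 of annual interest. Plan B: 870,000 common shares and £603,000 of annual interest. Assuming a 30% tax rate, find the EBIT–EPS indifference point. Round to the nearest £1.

Set EPS_A = EPS_B: (EBIT − £39,000)(1 − 0.30) ÷ 1,150,000 = (EBIT − £603,000)(1 − 0.30) ÷ 870,000.
The (1 − t) factor cancels: (EBIT − 39,000) × 870,000 = (EBIT − 603,000) × 1,150,000.
Solving, EBIT = (603,000·1,150,000 − 39,000·870,000) / (1,150,000 − 870,000) = 659,520,000,000 / 280,000 = 2,355,428.57.

£2,355,429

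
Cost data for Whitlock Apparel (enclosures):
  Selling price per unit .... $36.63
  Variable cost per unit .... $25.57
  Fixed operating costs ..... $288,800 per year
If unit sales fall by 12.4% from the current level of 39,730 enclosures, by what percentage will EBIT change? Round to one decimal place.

Total contribution margin = 39,730 × $11.06 = $439,413.80.
Subtracting fixed costs: EBIT = $439,413.80 − $288,800 = $150,613.80.
DOL = contribution ÷ EBIT = $439,413.80 ÷ $150,613.80 = 2.9175.
%ΔEBIT = DOL × %ΔSales = 2.9175 × -12.4% = -36.2%.

-36.2%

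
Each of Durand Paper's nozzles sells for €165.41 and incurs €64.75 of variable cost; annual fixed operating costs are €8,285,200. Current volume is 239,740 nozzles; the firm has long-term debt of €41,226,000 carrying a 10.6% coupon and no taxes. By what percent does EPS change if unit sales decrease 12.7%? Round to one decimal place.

Total contribution margin = 239,740 × €100.66 = €24,132,228.40.
Operating income = contribution − fixed costs = €24,132,228.40 − €8,285,200 = €15,847,028.40.
After interest of €4,369,956.00, pre-tax earnings = €11,477,072.40.
DCL = total CM / (EBIT − I) = €24,132,228.40 / €11,477,072.40 = 2.1026.
%ΔEPS = DCL × %ΔSales = 2.1026 × -12.7% = -26.7%.

-26.7%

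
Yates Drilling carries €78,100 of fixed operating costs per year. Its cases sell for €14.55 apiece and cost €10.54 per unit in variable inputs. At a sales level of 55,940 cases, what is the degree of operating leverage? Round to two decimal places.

Contribution at this volume is 55,940 × €4.01 = €224,319.40.
Operating income = contribution − fixed costs = €224,319.40 − €78,100 = €146,219.40.
DOL = contribution ÷ EBIT = €224,319.40 ÷ €146,219.40 = 1.5341.

1.53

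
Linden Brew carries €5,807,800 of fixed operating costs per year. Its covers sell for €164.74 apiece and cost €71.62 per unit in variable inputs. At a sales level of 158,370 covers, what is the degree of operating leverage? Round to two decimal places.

At 158,370 units, contribution = 158,370 × €93.12 = €14,747,414.40.
Subtracting fixed costs: EBIT = €14,747,414.40 − €5,807,800 = €8,939,614.40.
Degree of operating leverage = €14,747,414.40 / €8,939,614.40 = 1.6497.

1.65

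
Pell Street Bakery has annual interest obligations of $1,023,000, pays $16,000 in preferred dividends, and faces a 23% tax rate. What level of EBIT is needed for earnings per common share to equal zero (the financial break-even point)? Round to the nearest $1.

Preferred dividends are paid after tax, so their pre-tax equivalent is $16,000 ÷ (1 − 0.23) = $20,779.22.
Financial break-even EBIT = interest + D_p ÷ (1 − t) = $1,023,000 + $20,779.22 = $1,043,779.22.

$1,043,779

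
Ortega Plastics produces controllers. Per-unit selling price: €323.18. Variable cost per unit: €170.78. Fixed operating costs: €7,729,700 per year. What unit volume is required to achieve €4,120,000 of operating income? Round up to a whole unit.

77,754 controllers

Contribution margin per unit = €323.18 − €170.78 = €152.40.
Units = (FC + target) / CM = (€7,729,700 + €4,120,000) / €152.40 = 77,753.94, so 77,754 controllers.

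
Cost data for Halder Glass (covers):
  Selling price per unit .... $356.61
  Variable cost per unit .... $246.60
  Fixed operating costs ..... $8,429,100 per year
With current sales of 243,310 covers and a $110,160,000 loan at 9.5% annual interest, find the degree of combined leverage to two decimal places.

3.40

Total contribution margin = 243,310 × $110.01 = $26,766,533.10.
EBIT = $26,766,533.10 − $8,429,100 = $18,337,433.10. Interest = $10,465,200.00.
DOL = $26,766,533.10 ÷ $18,337,433.10 = 1.4597; DFL = $18,337,433.10 ÷ $7,872,233.10 = 2.3294.
DCL = DOL × DFL = 1.4597 × 2.3294 = 3.4002.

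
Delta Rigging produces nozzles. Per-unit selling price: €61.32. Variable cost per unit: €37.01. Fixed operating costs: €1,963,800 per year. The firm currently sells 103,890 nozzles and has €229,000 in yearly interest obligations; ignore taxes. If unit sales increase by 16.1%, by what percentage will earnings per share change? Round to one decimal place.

+122.2%

At 103,890 units, contribution = 103,890 × €24.31 = €2,525,565.90.
EBIT = €2,525,565.90 − €1,963,800 = €561,765.90.
Interest = €229,000.00, so EBIT − I = €332,765.90.
Degree of combined leverage = contribution ÷ (EBIT − I) = €2,525,565.90 ÷ €332,765.90 = 7.5896.
%ΔEPS = DCL × %ΔSales = 7.5896 × +16.1% = +122.2%.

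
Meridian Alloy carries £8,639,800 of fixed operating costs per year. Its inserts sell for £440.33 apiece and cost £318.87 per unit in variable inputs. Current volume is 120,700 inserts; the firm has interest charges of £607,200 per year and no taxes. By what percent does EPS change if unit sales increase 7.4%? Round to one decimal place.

Contribution at this volume is 120,700 × £121.46 = £14,660,222.00.
Operating income = contribution − fixed costs = £14,660,222.00 − £8,639,800 = £6,020,422.00.
Interest = £607,200.00, so EBIT − I = £5,413,222.00.
Degree of combined leverage = contribution ÷ (EBIT − I) = £14,660,222.00 ÷ £5,413,222.00 = 2.7082.
EPS therefore changes by 2.7082 × (+7.4%) = +20.0%.

+20.0%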